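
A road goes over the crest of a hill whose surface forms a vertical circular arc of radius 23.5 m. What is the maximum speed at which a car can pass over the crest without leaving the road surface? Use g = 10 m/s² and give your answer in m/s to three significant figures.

15.3 m/s

At the crest the centre of the circle is below the car, so the net downward (centripetal) force is mg − N = mv²/r.
The car leaves the road when N → 0, giving v_max = √(g r) = √(10.0 × 23.5) = 15.33 m/s.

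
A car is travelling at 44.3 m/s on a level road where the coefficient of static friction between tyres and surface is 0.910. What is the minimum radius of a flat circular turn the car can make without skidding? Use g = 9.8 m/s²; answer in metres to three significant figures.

220 m

At the limit, μ_s m g = m v²/r, so r_min = v²/(μ_s g) = (44.3)²/(0.910 × 9.8) = 1962/8.918 = 220.1 m.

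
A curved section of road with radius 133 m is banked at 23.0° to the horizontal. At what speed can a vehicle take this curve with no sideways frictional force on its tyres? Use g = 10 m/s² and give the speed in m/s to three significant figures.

On a frictionless banked curve, N sinθ = mv²/r and N cosθ = mg, so tanθ = v²/(rg).
v = √(r g tanθ) = √(133 × 10.0 × tan 23.0°) = √(133 × 10.0 × 0.4245) = √564.6 = 23.76 m/s.

23.8 m/s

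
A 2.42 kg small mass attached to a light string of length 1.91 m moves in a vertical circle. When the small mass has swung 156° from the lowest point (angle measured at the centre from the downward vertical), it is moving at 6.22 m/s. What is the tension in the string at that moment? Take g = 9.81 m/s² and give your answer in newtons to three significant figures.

27.3 N

Take the radial direction toward the centre of the circle as positive. The component of the weight along the string toward the centre is −mg cos φ (φ measured from the bottom), so Newton's second law along the string gives T − mg cos φ = m v²/r.
cos 156° = -0.9135, so T = m(v²/r + g cos φ) = 2.42 × ((6.22)²/1.91 + 9.81 × -0.9135) = 2.42 × (20.26 + (-8.962)) = 2.42 × 11.29 = 27.33 N.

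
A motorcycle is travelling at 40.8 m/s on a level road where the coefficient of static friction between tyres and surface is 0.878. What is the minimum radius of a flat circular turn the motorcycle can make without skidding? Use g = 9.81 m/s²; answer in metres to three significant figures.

193 m

At the limit, μ_s m g = m v²/r, so r_min = v²/(μ_s g) = (40.8)²/(0.878 × 9.81) = 1665/8.613 = 193.3 m.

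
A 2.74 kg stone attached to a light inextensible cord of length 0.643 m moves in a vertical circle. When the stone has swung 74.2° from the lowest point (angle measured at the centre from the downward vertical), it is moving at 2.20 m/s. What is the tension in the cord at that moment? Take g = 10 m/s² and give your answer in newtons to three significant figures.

28.1 N

Take the radial direction toward the centre of the circle as positive. The component of the weight along the string toward the centre is −mg cos φ (φ measured from the bottom), so Newton's second law along the string gives T − mg cos φ = m v²/r.
cos 74.2° = 0.2723, so T = m(v²/r + g cos φ) = 2.74 × ((2.20)²/0.643 + 10.0 × 0.2723) = 2.74 × (7.527 + (2.723)) = 2.74 × 10.25 = 28.09 N.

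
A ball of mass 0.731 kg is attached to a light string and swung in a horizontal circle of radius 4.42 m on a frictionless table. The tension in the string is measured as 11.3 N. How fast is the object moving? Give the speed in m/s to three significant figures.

8.27 m/s

T = m v²/r ⇒ v = √(T r / m) = √(11.3 × 4.42 / 0.731) = √68.33 = 8.266 m/s.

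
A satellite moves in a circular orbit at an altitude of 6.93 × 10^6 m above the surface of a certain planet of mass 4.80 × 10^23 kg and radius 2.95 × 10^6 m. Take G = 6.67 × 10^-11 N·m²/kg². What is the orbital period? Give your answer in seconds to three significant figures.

34500 s

r = R + h = 2.95 × 10^6 + 6.93 × 10^6 = 9.880 × 10^6 m. Gravity provides the centripetal force: G M m / r² = m v² / r ⇒ v = √(GM/r) = 1800 m/s.
T = 2πr/v = 2π × 9.880 × 10^6 / 1800 = 34490 s.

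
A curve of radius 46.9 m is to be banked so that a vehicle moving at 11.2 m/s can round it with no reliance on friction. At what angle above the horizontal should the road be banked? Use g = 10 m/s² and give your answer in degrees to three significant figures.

For a frictionless banked turn: horizontally N sinθ = mv²/r and vertically N cosθ = mg.
Dividing: tanθ = v²/(r g) = (11.2)²/(46.9 × 10.0) = 125.4/469.0 = 0.2675.
θ = arctan(0.2675) = 14.97°.

15.0°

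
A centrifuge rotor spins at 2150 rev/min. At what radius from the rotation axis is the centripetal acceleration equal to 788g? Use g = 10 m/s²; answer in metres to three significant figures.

ω = 2150 rev/min × 2π/60 = 225.1 rad/s.
a_c = ω²r = 788g ⇒ r = 788 × 10.0 / (225.1)² = 7880/50690 = 0.1555 m.

0.155 m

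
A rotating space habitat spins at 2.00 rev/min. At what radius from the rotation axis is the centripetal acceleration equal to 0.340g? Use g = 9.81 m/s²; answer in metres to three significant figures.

ω = 2.00 rev/min × 2π/60 = 0.2094 rad/s.
a_c = ω²r = 0.340g ⇒ r = 0.340 × 9.81 / (0.2094)² = 3.335/0.04386 = 76.04 m.

76.0 m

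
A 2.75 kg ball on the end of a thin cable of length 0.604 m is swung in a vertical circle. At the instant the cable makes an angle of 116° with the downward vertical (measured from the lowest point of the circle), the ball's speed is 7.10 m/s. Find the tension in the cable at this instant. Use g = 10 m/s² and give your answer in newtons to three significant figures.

217 N

Take the radial direction toward the centre of the circle as positive. The component of the weight along the string toward the centre is −mg cos φ (φ measured from the bottom), so Newton's second law along the string gives T − mg cos φ = m v²/r.
cos 116° = -0.4384, so T = m(v²/r + g cos φ) = 2.75 × ((7.10)²/0.604 + 10.0 × -0.4384) = 2.75 × (83.46 + (-4.384)) = 2.75 × 79.08 = 217.5 N.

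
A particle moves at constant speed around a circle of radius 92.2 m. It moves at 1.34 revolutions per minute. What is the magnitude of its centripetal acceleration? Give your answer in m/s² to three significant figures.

1.82 m/s²

ω = 1.34 rev/min × 2π/60 = 0.1403 rad/s, so v = ωr = 0.1403 × 92.2 = 12.94 m/s.
a_c = v²/r = (12.94)²/92.2 = 167.4/92.2 = 1.816 m/s².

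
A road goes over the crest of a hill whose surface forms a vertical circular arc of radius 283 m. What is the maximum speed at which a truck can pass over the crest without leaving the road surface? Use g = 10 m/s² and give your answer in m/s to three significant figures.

At the crest the centre of the circle is below the truck, so the net downward (centripetal) force is mg − N = mv²/r.
The truck leaves the road when N → 0, giving v_max = √(g r) = √(10.0 × 283) = 53.20 m/s.

53.2 m/s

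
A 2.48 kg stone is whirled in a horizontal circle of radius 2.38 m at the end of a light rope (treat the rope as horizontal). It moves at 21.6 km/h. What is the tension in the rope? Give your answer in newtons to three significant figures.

37.5 N

v = 21.6 km/h = 21.6/3.6 = 6.000 m/s.
The tension is the only horizontal force, so it supplies the full centripetal force: T = m v²/r = 2.48 × (6.000)²/2.38 = 2.48 × 36.00/2.38 = 37.51 N.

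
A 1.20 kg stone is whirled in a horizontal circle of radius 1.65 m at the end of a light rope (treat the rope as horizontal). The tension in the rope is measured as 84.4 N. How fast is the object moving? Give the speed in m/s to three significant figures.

10.8 m/s

T = m v²/r ⇒ v = √(T r / m) = √(84.4 × 1.65 / 1.20) = √116.0 = 10.77 m/s.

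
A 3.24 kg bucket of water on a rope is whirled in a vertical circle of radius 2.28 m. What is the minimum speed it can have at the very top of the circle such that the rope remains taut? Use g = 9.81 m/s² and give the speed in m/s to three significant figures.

At the highest point the centre is directly below, so both the weight and T act inward: T + mg = mv²/r.
At minimum speed T → 0, so mg = mv_min²/r ⇒ v_min = √(g r) = √(9.81 × 2.28) = 4.729 m/s.

4.73 m/s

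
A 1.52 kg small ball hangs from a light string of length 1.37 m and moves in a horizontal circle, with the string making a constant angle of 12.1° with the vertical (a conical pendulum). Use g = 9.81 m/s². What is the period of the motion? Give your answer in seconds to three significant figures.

r = L sinθ = 0.2872 m. From T sinθ = mω²r and T cosθ = mg: tanθ = ω²r/g, so ω² = g tanθ / r = g/(L cosθ).
ω = √(g/(L cosθ)) = √(9.81/(1.37 × 0.9778)) = √7.323 = 2.706 rad/s.
Period = 2π/ω = 2.322 s.

2.32 s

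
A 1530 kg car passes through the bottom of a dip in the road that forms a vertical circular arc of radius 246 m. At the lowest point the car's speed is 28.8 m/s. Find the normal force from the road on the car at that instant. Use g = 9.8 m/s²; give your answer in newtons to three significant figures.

20200 N

At the lowest point, N points up (toward the centre) and the weight mg points down (away from the centre), so the net inward force is N − mg = mv²/r.
N = m(v²/r + g) = 1530 × ((28.8)²/246 + 9.8) = 1530 × (3.372 + 9.8) = 1530 × 13.17 = 20150 N.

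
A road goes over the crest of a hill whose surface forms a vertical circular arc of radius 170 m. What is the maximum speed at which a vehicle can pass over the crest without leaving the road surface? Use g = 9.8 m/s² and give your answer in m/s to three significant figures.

40.8 m/s

At the crest the centre of the circle is below the vehicle, so the net downward (centripetal) force is mg − N = mv²/r.
The vehicle leaves the road when N → 0, giving v_max = √(g r) = √(9.8 × 170) = 40.82 m/s.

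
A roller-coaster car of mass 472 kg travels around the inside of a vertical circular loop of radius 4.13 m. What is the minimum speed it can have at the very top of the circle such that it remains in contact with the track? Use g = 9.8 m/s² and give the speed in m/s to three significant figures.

At the top, both weight mg and N point toward the centre: N + mg = mv²/r.
At minimum speed N → 0, so mg = mv_min²/r ⇒ v_min = √(g r) = √(9.8 × 4.13) = 6.362 m/s.

6.36 m/s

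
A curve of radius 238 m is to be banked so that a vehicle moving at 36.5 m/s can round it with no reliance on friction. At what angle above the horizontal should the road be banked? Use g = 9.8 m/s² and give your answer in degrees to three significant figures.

With no friction, the horizontal component of the normal force provides the centripetal force: N sinθ = mv²/r, while N cosθ = mg vertically.
Dividing: tanθ = v²/(r g) = (36.5)²/(238 × 9.8) = 1332/2332 = 0.5712.
θ = arctan(0.5712) = 29.73°.

29.7°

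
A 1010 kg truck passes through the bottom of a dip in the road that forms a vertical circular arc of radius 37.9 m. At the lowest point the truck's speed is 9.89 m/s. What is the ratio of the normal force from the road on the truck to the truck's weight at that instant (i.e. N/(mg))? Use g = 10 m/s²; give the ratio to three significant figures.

1.26

At the bottom, N − mg = mv²/r, so N = m(v²/r + g) and N/(mg) = v²/(rg) + 1 = (9.89)²/(37.9 × 10.0) + 1 = 0.2581 + 1 = 1.258.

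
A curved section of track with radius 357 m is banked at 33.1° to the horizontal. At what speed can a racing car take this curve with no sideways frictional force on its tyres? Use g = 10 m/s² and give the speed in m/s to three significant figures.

48.2 m/s

On a frictionless banked curve, N sinθ = mv²/r and N cosθ = mg, so tanθ = v²/(rg).
v = √(r g tanθ) = √(357 × 10.0 × tan 33.1°) = √(357 × 10.0 × 0.6519) = √2327 = 48.24 m/s.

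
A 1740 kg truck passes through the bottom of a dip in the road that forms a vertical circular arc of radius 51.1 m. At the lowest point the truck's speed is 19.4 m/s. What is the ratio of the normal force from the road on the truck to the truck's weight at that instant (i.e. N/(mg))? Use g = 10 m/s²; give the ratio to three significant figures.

1.74

At the bottom, N − mg = mv²/r, so N = m(v²/r + g) and N/(mg) = v²/(rg) + 1 = (19.4)²/(51.1 × 10.0) + 1 = 0.7365 + 1 = 1.737.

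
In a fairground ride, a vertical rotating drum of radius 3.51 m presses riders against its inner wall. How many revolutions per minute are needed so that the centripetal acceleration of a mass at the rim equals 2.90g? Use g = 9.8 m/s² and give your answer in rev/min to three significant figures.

Require ω²r = 2.90g, so ω = √(2.90 × 9.8/3.51) = 2.845 rad/s.
In rev/min: ω × 60/(2π) = 2.845 × 60/(2π) = 27.17 rev/min.

27.2 rev/min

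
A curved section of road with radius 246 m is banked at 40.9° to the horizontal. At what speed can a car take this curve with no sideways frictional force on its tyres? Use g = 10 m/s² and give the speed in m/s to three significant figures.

On a frictionless banked curve, N sinθ = mv²/r and N cosθ = mg, so tanθ = v²/(rg).
v = √(r g tanθ) = √(246 × 10.0 × tan 40.9°) = √(246 × 10.0 × 0.8662) = √2131 = 46.16 m/s.

46.2 m/s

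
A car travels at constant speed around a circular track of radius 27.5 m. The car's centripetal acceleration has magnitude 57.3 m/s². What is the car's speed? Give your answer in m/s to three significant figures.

a_c = v²/r ⇒ v = √(a_c · r) = √(57.3 × 27.5) = √1576 = 39.70 m/s.

39.7 m/s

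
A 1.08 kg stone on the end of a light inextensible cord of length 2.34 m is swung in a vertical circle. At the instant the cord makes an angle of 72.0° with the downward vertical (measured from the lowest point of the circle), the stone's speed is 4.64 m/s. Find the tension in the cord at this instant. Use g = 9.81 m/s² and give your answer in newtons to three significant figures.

Take the radial direction toward the centre of the circle as positive. The component of the weight along the string toward the centre is −mg cos φ (φ measured from the bottom), so Newton's second law along the string gives T − mg cos φ = m v²/r.
cos 72.0° = 0.3090, so T = m(v²/r + g cos φ) = 1.08 × ((4.64)²/2.34 + 9.81 × 0.3090) = 1.08 × (9.201 + (3.031)) = 1.08 × 12.23 = 13.21 N.

13.2 N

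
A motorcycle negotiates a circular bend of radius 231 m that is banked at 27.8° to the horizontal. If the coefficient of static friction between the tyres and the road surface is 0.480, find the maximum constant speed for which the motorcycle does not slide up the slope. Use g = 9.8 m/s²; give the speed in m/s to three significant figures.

At the maximum speed, friction acts down the slope at its limiting value f = μN. Radially (horizontal, toward centre): N sinθ + μN cosθ = mv²/r. Vertically: N cosθ − μN sinθ = mg.
Dividing: v² = r g (sinθ + μcosθ)/(cosθ − μsinθ).
sinθ + μcosθ = 0.4664 + 0.480×0.8846 = 0.8910; cosθ − μsinθ = 0.8846 − 0.480×0.4664 = 0.6607.
v² = 231 × 9.8 × 0.8910/0.6607 = 3053 m²/s², so v = 55.25 m/s.

55.3 m/s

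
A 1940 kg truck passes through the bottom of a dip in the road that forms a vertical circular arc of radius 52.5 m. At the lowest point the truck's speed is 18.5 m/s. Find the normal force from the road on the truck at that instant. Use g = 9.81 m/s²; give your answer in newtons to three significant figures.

At the lowest point, N points up (toward the centre) and the weight mg points down (away from the centre), so the net inward force is N − mg = mv²/r.
N = m(v²/r + g) = 1940 × ((18.5)²/52.5 + 9.81) = 1940 × (6.519 + 9.81) = 1940 × 16.33 = 31680 N.

31700 N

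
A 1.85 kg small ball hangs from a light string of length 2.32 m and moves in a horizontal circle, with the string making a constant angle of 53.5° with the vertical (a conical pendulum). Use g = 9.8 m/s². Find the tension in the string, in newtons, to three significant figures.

Vertically the bob has no acceleration, so T cosθ = mg.
T = mg/cosθ = 1.85 × 9.8 / cos 53.5° = 18.13/0.5948 = 30.48 N.

30.5 N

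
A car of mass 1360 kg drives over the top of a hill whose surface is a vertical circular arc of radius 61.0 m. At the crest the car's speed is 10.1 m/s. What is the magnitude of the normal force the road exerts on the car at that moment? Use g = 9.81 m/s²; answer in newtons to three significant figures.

11100 N

At the crest the centripetal acceleration points downward (toward the centre of the arc), so mg − N = mv²/r.
N = m(g − v²/r) = 1360 × (9.81 − (10.1)²/61.0) = 1360 × (9.81 − 1.672) = 1360 × 8.138 = 11070 N.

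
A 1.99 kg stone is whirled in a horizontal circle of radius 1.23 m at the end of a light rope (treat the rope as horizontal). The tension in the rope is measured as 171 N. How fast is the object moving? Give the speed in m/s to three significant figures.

T = m v²/r ⇒ v = √(T r / m) = √(171 × 1.23 / 1.99) = √105.7 = 10.28 m/s.

10.3 m/s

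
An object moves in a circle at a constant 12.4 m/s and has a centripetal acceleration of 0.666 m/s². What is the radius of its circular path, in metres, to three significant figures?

231 m

a_c = v²/r ⇒ r = v²/a_c = (12.4)²/0.666 = 153.8/0.666 = 230.9 m.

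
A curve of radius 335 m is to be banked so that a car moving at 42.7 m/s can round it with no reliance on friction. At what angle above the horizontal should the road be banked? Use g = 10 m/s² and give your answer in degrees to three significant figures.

For a frictionless banked turn: horizontally N sinθ = mv²/r and vertically N cosθ = mg.
Dividing: tanθ = v²/(r g) = (42.7)²/(335 × 10.0) = 1823/3350 = 0.5443.
θ = arctan(0.5443) = 28.56°.

28.6°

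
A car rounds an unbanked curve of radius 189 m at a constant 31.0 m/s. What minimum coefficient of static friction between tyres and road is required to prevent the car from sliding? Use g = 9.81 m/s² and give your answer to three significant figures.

Friction provides the centripetal force: μ_s m g = m v²/r, so μ_s = v²/(g r) = (31.00)²/(9.81 × 189) = 961.0/1854 = 0.5183.

0.518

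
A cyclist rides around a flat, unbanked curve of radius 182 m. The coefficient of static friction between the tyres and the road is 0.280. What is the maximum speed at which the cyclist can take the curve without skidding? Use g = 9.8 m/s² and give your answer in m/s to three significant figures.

22.3 m/s

Friction provides the centripetal force on a flat curve. At maximum speed it is at its limiting value: μ_s m g = m v²/r.
Mass cancels: v_max = √(μ_s g r) = √(0.280 × 9.8 × 182) = √499.4 = 22.35 m/s.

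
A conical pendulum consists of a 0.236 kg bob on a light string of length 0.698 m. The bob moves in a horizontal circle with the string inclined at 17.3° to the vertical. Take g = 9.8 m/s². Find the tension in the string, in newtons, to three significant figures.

2.42 N

Vertically the bob has no acceleration, so T cosθ = mg.
T = mg/cosθ = 0.236 × 9.8 / cos 17.3° = 2.313/0.9548 = 2.422 N.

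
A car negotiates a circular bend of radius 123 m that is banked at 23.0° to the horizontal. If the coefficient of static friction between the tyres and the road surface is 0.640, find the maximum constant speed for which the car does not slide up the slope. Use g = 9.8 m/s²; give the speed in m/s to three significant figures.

42.0 m/s

At the maximum speed, friction acts down the slope at its limiting value f = μN. Radially (horizontal, toward centre): N sinθ + μN cosθ = mv²/r. Vertically: N cosθ − μN sinθ = mg.
Dividing: v² = r g (sinθ + μcosθ)/(cosθ − μsinθ).
sinθ + μcosθ = 0.3907 + 0.640×0.9205 = 0.9799; cosθ − μsinθ = 0.9205 − 0.640×0.3907 = 0.6704.
v² = 123 × 9.8 × 0.9799/0.6704 = 1762 m²/s², so v = 41.97 m/s.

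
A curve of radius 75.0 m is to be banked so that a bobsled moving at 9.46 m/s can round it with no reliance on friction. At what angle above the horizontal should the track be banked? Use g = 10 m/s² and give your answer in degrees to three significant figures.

6.80°

With no friction, the horizontal component of the normal force provides the centripetal force: N sinθ = mv²/r, while N cosθ = mg vertically.
Dividing: tanθ = v²/(r g) = (9.46)²/(75.0 × 10.0) = 89.49/750.0 = 0.1193.
θ = arctan(0.1193) = 6.804°.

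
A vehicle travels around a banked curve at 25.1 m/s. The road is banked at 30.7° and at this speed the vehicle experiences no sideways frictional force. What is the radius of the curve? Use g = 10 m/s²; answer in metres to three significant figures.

106 m

Frictionless banking: tanθ = v²/(rg), so r = v²/(g tanθ).
r = (25.1)²/(10.0 × tan 30.7°) = 630.0/(10.0 × 0.5938) = 630.0/5.938 = 106.1 m.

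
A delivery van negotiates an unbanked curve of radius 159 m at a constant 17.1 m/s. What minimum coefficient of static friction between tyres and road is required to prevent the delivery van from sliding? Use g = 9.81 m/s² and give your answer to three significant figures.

0.187

Friction provides the centripetal force: μ_s m g = m v²/r, so μ_s = v²/(g r) = (17.10)²/(9.81 × 159) = 292.4/1560 = 0.1875.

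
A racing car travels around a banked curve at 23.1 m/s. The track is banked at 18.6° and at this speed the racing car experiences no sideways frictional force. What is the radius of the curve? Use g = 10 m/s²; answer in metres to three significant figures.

Frictionless banking: tanθ = v²/(rg), so r = v²/(g tanθ).
r = (23.1)²/(10.0 × tan 18.6°) = 533.6/(10.0 × 0.3365) = 533.6/3.365 = 158.6 m.

159 m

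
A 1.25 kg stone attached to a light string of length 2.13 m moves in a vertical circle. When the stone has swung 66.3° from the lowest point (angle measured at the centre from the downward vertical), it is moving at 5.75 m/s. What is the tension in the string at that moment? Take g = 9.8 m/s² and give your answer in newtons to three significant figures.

Take the radial direction toward the centre of the circle as positive. The component of the weight along the string toward the centre is −mg cos φ (φ measured from the bottom), so Newton's second law along the string gives T − mg cos φ = m v²/r.
cos 66.3° = 0.4019, so T = m(v²/r + g cos φ) = 1.25 × ((5.75)²/2.13 + 9.8 × 0.4019) = 1.25 × (15.52 + (3.939)) = 1.25 × 19.46 = 24.33 N.

24.3 N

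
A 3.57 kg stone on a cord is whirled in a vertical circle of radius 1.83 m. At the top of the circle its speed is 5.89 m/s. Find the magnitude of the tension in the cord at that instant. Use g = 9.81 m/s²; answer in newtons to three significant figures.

At the top, both T and the weight mg point inward (toward the centre), so T + mg = mv²/r.
T = m(v²/r − g) = 3.57 × ((5.89)²/1.83 − 9.81) = 3.57 × (18.96 − 9.81) = 3.57 × 9.147 = 32.66 N.

32.7 N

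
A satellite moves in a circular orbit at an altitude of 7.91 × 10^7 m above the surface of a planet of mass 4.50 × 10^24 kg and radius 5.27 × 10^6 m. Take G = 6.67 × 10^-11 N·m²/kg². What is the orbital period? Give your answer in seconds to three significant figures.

281000 s

r = R + h = 5.27 × 10^6 + 7.91 × 10^7 = 8.437 × 10^7 m. Gravity provides the centripetal force: G M m / r² = m v² / r ⇒ v = √(GM/r) = 1886 m/s.
T = 2πr/v = 2π × 8.437 × 10^7 / 1886 = 281100 s.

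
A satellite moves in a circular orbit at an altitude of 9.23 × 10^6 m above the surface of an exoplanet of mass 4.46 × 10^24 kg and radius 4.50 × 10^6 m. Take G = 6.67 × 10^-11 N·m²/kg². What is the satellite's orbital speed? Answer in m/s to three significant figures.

4650 m/s

Orbital radius r = R + h = 4.50 × 10^6 + 9.23 × 10^6 = 1.373 × 10^7 m.
Gravity supplies the centripetal force: G M m / r² = m v² / r, so v = √(GM/r).
v = √(6.67 × 10^-11 × 4.46 × 10^24 / 1.373 × 10^7) = √(2.167 × 10^7) = 4655 m/s.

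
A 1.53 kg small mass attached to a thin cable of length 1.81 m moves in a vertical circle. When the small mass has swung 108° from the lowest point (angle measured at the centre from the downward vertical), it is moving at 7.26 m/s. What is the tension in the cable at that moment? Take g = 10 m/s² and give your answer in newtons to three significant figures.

39.8 N

Take the radial direction toward the centre of the circle as positive. The component of the weight along the string toward the centre is −mg cos φ (φ measured from the bottom), so Newton's second law along the string gives T − mg cos φ = m v²/r.
cos 108° = -0.3090, so T = m(v²/r + g cos φ) = 1.53 × ((7.26)²/1.81 + 10.0 × -0.3090) = 1.53 × (29.12 + (-3.090)) = 1.53 × 26.03 = 39.83 N.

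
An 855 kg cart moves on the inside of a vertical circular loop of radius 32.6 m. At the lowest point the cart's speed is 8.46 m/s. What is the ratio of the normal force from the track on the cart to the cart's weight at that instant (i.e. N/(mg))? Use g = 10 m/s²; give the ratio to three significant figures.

At the bottom, N − mg = mv²/r, so N = m(v²/r + g) and N/(mg) = v²/(rg) + 1 = (8.46)²/(32.6 × 10.0) + 1 = 0.2195 + 1 = 1.220.

1.22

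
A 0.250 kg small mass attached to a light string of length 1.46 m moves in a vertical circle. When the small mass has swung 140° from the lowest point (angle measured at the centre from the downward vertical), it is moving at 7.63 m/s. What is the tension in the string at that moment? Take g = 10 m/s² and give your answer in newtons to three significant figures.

Take the radial direction toward the centre of the circle as positive. The component of the weight along the string toward the centre is −mg cos φ (φ measured from the bottom), so Newton's second law along the string gives T − mg cos φ = m v²/r.
cos 140° = -0.7660, so T = m(v²/r + g cos φ) = 0.250 × ((7.63)²/1.46 + 10.0 × -0.7660) = 0.250 × (39.87 + (-7.660)) = 0.250 × 32.21 = 8.054 N.

8.05 N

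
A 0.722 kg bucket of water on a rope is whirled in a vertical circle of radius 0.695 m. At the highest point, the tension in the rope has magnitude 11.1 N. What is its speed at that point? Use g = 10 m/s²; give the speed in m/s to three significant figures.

At the top, T + mg = mv²/r, so v = √(r(T/m + g)) = √(0.695 × (11.1/0.722 + 10.0)) = √(0.695 × 25.37) = √17.63 = 4.199 m/s.

4.20 m/s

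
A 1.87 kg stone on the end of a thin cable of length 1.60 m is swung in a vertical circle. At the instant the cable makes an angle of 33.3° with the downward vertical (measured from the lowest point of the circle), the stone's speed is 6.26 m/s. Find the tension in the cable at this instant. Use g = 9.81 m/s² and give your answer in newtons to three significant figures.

61.1 N

Take the radial direction toward the centre of the circle as positive. The component of the weight along the string toward the centre is −mg cos φ (φ measured from the bottom), so Newton's second law along the string gives T − mg cos φ = m v²/r.
cos 33.3° = 0.8358, so T = m(v²/r + g cos φ) = 1.87 × ((6.26)²/1.60 + 9.81 × 0.8358) = 1.87 × (24.49 + (8.199)) = 1.87 × 32.69 = 61.13 N.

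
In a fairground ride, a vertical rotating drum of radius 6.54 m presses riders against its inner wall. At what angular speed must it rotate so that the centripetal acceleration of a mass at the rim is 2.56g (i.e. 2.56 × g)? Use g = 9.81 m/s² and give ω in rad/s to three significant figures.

Centripetal acceleration a_c = ω²r. Setting ω²r = 2.56g:
ω = √(2.56g / r) = √(2.56 × 9.81 / 6.54) = √3.840 = 1.960 rad/s.

1.96 rad/s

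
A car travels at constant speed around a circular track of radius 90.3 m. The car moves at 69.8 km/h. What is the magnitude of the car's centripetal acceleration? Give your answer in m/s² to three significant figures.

4.16 m/s²

v = 69.8 km/h = 69.8/3.6 = 19.39 m/s.
a_c = v²/r = (19.39)²/90.3 = 375.9/90.3 = 4.163 m/s².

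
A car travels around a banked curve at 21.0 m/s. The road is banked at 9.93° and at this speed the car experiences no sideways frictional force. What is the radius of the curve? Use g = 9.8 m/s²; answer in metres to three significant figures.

Frictionless banking: tanθ = v²/(rg), so r = v²/(g tanθ).
r = (21.0)²/(9.8 × tan 9.93°) = 441.0/(9.8 × 0.1751) = 441.0/1.716 = 257.0 m.

257 m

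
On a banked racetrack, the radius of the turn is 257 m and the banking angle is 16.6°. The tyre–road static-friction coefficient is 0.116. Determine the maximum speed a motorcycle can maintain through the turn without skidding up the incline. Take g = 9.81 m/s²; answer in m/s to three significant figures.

32.9 m/s

At the maximum speed, friction acts down the slope at its limiting value f = μN. Radially (horizontal, toward centre): N sinθ + μN cosθ = mv²/r. Vertically: N cosθ − μN sinθ = mg.
Dividing: v² = r g (sinθ + μcosθ)/(cosθ − μsinθ).
sinθ + μcosθ = 0.2857 + 0.116×0.9583 = 0.3969; cosθ − μsinθ = 0.9583 − 0.116×0.2857 = 0.9252.
v² = 257 × 9.81 × 0.3969/0.9252 = 1081 m²/s², so v = 32.89 m/s.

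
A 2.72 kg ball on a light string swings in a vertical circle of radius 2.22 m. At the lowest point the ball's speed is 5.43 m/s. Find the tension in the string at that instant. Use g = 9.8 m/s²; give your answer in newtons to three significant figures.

At the lowest point, T points up (toward the centre) and the weight mg points down (away from the centre), so the net inward force is T − mg = mv²/r.
T = m(v²/r + g) = 2.72 × ((5.43)²/2.22 + 9.8) = 2.72 × (13.28 + 9.8) = 2.72 × 23.08 = 62.78 N.

62.8 N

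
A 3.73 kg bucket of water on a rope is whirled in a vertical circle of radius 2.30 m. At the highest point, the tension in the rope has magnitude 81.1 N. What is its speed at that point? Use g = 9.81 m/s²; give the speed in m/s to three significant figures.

At the top, T + mg = mv²/r, so v = √(r(T/m + g)) = √(2.30 × (81.1/3.73 + 9.81)) = √(2.30 × 31.55) = √72.57 = 8.519 m/s.

8.52 m/s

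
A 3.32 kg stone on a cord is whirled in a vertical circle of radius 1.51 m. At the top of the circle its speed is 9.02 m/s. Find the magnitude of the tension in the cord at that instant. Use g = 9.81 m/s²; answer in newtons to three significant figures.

At the top, both T and the weight mg point inward (toward the centre), so T + mg = mv²/r.
T = m(v²/r − g) = 3.32 × ((9.02)²/1.51 − 9.81) = 3.32 × (53.88 − 9.81) = 3.32 × 44.07 = 146.3 N.

146 N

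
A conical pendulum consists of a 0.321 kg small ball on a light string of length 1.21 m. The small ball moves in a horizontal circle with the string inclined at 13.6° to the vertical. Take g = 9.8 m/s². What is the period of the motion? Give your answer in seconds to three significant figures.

r = L sinθ = 0.2845 m. From T sinθ = mω²r and T cosθ = mg: tanθ = ω²r/g, so ω² = g tanθ / r = g/(L cosθ).
ω = √(g/(L cosθ)) = √(9.8/(1.21 × 0.9720)) = √8.333 = 2.887 rad/s.
Period = 2π/ω = 2.177 s.

2.18 s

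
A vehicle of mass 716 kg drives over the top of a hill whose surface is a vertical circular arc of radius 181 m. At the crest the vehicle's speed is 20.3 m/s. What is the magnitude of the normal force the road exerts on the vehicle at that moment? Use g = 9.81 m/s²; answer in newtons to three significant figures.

5390 N

At the crest the centripetal acceleration points downward (toward the centre of the arc), so mg − N = mv²/r.
N = m(g − v²/r) = 716 × (9.81 − (20.3)²/181) = 716 × (9.81 − 2.277) = 716 × 7.533 = 5394 N.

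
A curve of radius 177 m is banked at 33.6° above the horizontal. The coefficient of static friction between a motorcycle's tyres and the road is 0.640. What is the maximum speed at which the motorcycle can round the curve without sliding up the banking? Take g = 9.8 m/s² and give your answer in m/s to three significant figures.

At the maximum speed, friction acts down the slope at its limiting value f = μN. Radially (horizontal, toward centre): N sinθ + μN cosθ = mv²/r. Vertically: N cosθ − μN sinθ = mg.
Dividing: v² = r g (sinθ + μcosθ)/(cosθ − μsinθ).
sinθ + μcosθ = 0.5534 + 0.640×0.8329 = 1.086; cosθ − μsinθ = 0.8329 − 0.640×0.5534 = 0.4788.
v² = 177 × 9.8 × 1.086/0.4788 = 3936 m²/s², so v = 62.74 m/s.

62.7 m/s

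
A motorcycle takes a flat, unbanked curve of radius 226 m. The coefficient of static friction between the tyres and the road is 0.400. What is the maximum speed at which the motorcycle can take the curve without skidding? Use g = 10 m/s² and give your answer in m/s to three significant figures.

30.1 m/s

The only inward force on a level bend is static friction, so at the limit f_s = μ_s N = μ_s m g = m v²/r.
Mass cancels: v_max = √(μ_s g r) = √(0.400 × 10.0 × 226) = √904.0 = 30.07 m/s.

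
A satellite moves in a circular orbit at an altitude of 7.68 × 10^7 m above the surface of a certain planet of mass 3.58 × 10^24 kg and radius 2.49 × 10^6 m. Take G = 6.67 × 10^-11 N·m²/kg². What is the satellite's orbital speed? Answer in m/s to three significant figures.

1740 m/s

Orbital radius r = R + h = 2.49 × 10^6 + 7.68 × 10^7 = 7.929 × 10^7 m.
Gravity supplies the centripetal force: G M m / r² = m v² / r, so v = √(GM/r).
v = √(6.67 × 10^-11 × 3.58 × 10^24 / 7.929 × 10^7) = √(3.012 × 10^6) = 1735 m/s.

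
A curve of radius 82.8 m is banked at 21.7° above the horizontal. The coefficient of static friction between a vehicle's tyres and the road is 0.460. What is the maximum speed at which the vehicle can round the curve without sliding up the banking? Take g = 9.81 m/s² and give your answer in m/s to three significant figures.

At the maximum speed, friction acts down the slope at its limiting value f = μN. Radially (horizontal, toward centre): N sinθ + μN cosθ = mv²/r. Vertically: N cosθ − μN sinθ = mg.
Dividing: v² = r g (sinθ + μcosθ)/(cosθ − μsinθ).
sinθ + μcosθ = 0.3697 + 0.460×0.9291 = 0.7971; cosθ − μsinθ = 0.9291 − 0.460×0.3697 = 0.7590.
v² = 82.8 × 9.81 × 0.7971/0.7590 = 853.0 m²/s², so v = 29.21 m/s.

29.2 m/s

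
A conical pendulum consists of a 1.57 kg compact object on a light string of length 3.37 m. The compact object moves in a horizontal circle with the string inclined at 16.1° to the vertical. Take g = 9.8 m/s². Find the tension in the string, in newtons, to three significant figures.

16.0 N

Vertically the bob has no acceleration, so T cosθ = mg.
T = mg/cosθ = 1.57 × 9.8 / cos 16.1° = 15.39/0.9608 = 16.01 N.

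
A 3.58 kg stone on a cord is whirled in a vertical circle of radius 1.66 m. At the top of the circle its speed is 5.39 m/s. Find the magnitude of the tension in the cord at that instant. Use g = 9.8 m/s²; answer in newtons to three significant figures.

At the top, both T and the weight mg point inward (toward the centre), so T + mg = mv²/r.
T = m(v²/r − g) = 3.58 × ((5.39)²/1.66 − 9.8) = 3.58 × (17.50 − 9.8) = 3.58 × 7.701 = 27.57 N.

27.6 N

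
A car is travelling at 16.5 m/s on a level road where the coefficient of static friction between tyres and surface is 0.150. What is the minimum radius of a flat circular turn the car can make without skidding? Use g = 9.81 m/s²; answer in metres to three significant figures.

At the limit, μ_s m g = m v²/r, so r_min = v²/(μ_s g) = (16.5)²/(0.150 × 9.81) = 272.2/1.472 = 185.0 m.

185 m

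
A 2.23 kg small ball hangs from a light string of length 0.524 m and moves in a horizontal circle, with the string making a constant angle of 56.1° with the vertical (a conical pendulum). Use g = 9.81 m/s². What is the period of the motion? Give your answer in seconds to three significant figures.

r = L sinθ = 0.4349 m. From T sinθ = mω²r and T cosθ = mg: tanθ = ω²r/g, so ω² = g tanθ / r = g/(L cosθ).
ω = √(g/(L cosθ)) = √(9.81/(0.524 × 0.5577)) = √33.57 = 5.794 rad/s.
Period = 2π/ω = 1.084 s.

1.08 s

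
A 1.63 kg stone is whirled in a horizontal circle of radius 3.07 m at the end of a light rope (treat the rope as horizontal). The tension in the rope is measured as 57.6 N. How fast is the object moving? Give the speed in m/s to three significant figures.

T = m v²/r ⇒ v = √(T r / m) = √(57.6 × 3.07 / 1.63) = √108.5 = 10.42 m/s.

10.4 m/s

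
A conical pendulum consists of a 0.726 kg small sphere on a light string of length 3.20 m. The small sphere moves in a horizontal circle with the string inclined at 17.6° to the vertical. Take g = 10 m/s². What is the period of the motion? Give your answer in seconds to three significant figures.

3.47 s

r = L sinθ = 0.9676 m. From T sinθ = mω²r and T cosθ = mg: tanθ = ω²r/g, so ω² = g tanθ / r = g/(L cosθ).
ω = √(g/(L cosθ)) = √(10.0/(3.20 × 0.9532)) = √3.278 = 1.811 rad/s.
Period = 2π/ω = 3.470 s.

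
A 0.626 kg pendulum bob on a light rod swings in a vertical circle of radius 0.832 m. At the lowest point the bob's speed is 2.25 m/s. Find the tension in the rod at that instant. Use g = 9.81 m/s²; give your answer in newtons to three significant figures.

9.95 N

At the lowest point, T points up (toward the centre) and the weight mg points down (away from the centre), so the net inward force is T − mg = mv²/r.
T = m(v²/r + g) = 0.626 × ((2.25)²/0.832 + 9.81) = 0.626 × (6.085 + 9.81) = 0.626 × 15.89 = 9.950 N.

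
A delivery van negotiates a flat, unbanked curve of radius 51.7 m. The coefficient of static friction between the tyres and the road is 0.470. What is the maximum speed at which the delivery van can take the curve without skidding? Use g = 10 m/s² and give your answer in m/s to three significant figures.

On a flat curve, static friction is the only horizontal force, so it must supply the full centripetal force: μ_s m g = m v²/r.
Mass cancels: v_max = √(μ_s g r) = √(0.470 × 10.0 × 51.7) = √243.0 = 15.59 m/s.

15.6 m/s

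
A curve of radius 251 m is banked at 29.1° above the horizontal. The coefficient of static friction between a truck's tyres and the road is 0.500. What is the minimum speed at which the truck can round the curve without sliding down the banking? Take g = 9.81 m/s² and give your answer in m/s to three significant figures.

10.4 m/s

At the minimum speed, friction acts up the slope at its limiting value f = μN. Radially (horizontal, toward centre): N sinθ − μN cosθ = mv²/r. Vertically: N cosθ + μN sinθ = mg.
Dividing: v² = r g (sinθ − μcosθ)/(cosθ + μsinθ).
sinθ − μcosθ = 0.4863 − 0.500×0.8738 = 0.04945; cosθ + μsinθ = 0.8738 + 0.500×0.4863 = 1.117.
v² = 251 × 9.81 × 0.04945/1.117 = 109.0 m²/s², so v = 10.44 m/s.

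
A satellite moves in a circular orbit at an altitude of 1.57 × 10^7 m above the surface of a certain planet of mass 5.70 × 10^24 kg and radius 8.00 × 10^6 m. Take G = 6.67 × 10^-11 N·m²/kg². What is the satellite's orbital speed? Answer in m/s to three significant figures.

4010 m/s

Orbital radius r = R + h = 8.00 × 10^6 + 1.57 × 10^7 = 2.370 × 10^7 m.
Gravity supplies the centripetal force: G M m / r² = m v² / r, so v = √(GM/r).
v = √(6.67 × 10^-11 × 5.70 × 10^24 / 2.370 × 10^7) = √(1.604 × 10^7) = 4005 m/s.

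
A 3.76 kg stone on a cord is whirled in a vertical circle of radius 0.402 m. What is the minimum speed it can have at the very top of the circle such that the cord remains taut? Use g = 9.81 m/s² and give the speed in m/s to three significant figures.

1.99 m/s

At the highest point the centre is directly below, so both the weight and T act inward: T + mg = mv²/r.
At minimum speed T → 0, so mg = mv_min²/r ⇒ v_min = √(g r) = √(9.81 × 0.402) = 1.986 m/s.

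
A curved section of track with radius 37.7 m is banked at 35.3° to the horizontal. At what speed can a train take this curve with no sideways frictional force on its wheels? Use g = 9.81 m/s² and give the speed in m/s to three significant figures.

16.2 m/s

On a frictionless banked curve, N sinθ = mv²/r and N cosθ = mg, so tanθ = v²/(rg).
v = √(r g tanθ) = √(37.7 × 9.81 × tan 35.3°) = √(37.7 × 9.81 × 0.7080) = √261.9 = 16.18 m/s.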